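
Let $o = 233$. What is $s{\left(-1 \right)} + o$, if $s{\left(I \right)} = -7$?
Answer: $226$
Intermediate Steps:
$s{\left(-1 \right)} + o = -7 + 233 = 226$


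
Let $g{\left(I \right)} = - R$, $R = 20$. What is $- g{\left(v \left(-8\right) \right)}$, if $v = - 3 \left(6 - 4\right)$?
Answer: $20$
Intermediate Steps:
$v = -6$ ($v = \left(-3\right) 2 = -6$)
$g{\left(I \right)} = -20$ ($g{\left(I \right)} = \left(-1\right) 20 = -20$)
$- g{\left(v \left(-8\right) \right)} = \left(-1\right) \left(-20\right) = 20$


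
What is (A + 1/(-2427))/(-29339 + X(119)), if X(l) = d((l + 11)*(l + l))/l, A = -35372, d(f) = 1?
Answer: 2043178711/1694696436 ≈ 1.2056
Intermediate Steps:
X(l) = 1/l
(A + 1/(-2427))/(-29339 + X(119)) = (-35372 + 1/(-2427))/(-29339 + 1/119) = (-35372 - 1/2427)/(-29339 + 1/119) = -85847845/(2427*(-3491340/119)) = -85847845/2427*(-119/3491340) = 2043178711/1694696436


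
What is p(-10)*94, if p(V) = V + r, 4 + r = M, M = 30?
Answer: 1504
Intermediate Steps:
r = 26 (r = -4 + 30 = 26)
p(V) = 26 + V (p(V) = V + 26 = 26 + V)
p(-10)*94 = (26 - 10)*94 = 16*94 = 1504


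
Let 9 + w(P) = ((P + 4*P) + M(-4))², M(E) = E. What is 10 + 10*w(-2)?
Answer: 1880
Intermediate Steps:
w(P) = -9 + (-4 + 5*P)² (w(P) = -9 + ((P + 4*P) - 4)² = -9 + (5*P - 4)² = -9 + (-4 + 5*P)²)
10 + 10*w(-2) = 10 + 10*(-9 + (-4 + 5*(-2))²) = 10 + 10*(-9 + (-4 - 10)²) = 10 + 10*(-9 + (-14)²) = 10 + 10*(-9 + 196) = 10 + 10*187 = 10 + 1870 = 1880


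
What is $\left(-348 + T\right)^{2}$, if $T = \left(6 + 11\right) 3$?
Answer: $88209$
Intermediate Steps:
$T = 51$ ($T = 17 \cdot 3 = 51$)
$\left(-348 + T\right)^{2} = \left(-348 + 51\right)^{2} = \left(-297\right)^{2} = 88209$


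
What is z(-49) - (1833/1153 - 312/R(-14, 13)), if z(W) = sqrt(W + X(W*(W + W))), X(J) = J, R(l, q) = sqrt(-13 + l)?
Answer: -1833/1153 + 7*sqrt(97) - 104*I*sqrt(3)/3 ≈ 67.352 - 60.044*I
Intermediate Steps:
z(W) = sqrt(W + 2*W**2) (z(W) = sqrt(W + W*(W + W)) = sqrt(W + W*(2*W)) = sqrt(W + 2*W**2))
z(-49) - (1833/1153 - 312/R(-14, 13)) = sqrt(-49*(1 + 2*(-49))) - (1833/1153 - 312/sqrt(-13 - 14)) = sqrt(-49*(1 - 98)) - (1833*(1/1153) - 312*(-I*sqrt(3)/9)) = sqrt(-49*(-97)) - (1833/1153 - 312*(-I*sqrt(3)/9)) = sqrt(4753) - (1833/1153 - (-104)*I*sqrt(3)/3) = 7*sqrt(97) - (1833/1153 + 104*I*sqrt(3)/3) = 7*sqrt(97) + (-1833/1153 - 104*I*sqrt(3)/3) = -1833/1153 + 7*sqrt(97) - 104*I*sqrt(3)/3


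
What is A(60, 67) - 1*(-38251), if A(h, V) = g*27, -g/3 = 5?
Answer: 37846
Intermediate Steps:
g = -15 (g = -3*5 = -15)
A(h, V) = -405 (A(h, V) = -15*27 = -405)
A(60, 67) - 1*(-38251) = -405 - 1*(-38251) = -405 + 38251 = 37846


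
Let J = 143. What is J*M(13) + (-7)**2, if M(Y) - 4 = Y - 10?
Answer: 1050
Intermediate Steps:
M(Y) = -6 + Y (M(Y) = 4 + (Y - 10) = 4 + (-10 + Y) = -6 + Y)
J*M(13) + (-7)**2 = 143*(-6 + 13) + (-7)**2 = 143*7 + 49 = 1001 + 49 = 1050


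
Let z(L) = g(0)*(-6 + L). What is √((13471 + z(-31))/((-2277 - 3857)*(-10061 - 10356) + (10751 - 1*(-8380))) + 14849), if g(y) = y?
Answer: 4*√14560668073617552813/125257009 ≈ 121.86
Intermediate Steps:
z(L) = 0 (z(L) = 0*(-6 + L) = 0)
√((13471 + z(-31))/((-2277 - 3857)*(-10061 - 10356) + (10751 - 1*(-8380))) + 14849) = √((13471 + 0)/((-2277 - 3857)*(-10061 - 10356) + (10751 - 1*(-8380))) + 14849) = √(13471/(-6134*(-20417) + (10751 + 8380)) + 14849) = √(13471/(125237878 + 19131) + 14849) = √(13471/125257009 + 14849) = √(1859941340112/125257009) = 4*√14560668073617552813/125257009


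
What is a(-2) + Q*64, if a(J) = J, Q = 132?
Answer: 8446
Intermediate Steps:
a(-2) + Q*64 = -2 + 132*64 = -2 + 8448 = 8446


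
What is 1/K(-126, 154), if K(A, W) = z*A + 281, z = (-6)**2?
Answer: -1/4255 ≈ -0.00023502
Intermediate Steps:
z = 36
K(A, W) = 281 + 36*A (K(A, W) = 36*A + 281 = 281 + 36*A)
1/K(-126, 154) = 1/(281 + 36*(-126)) = 1/(281 - 4536) = 1/(-4255) = -1/4255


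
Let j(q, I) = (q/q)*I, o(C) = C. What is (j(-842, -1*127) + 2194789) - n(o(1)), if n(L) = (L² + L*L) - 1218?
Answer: 2195878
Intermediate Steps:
j(q, I) = I (j(q, I) = 1*I = I)
n(L) = -1218 + 2*L² (n(L) = (L² + L²) - 1218 = 2*L² - 1218 = -1218 + 2*L²)
(j(-842, -1*127) + 2194789) - n(o(1)) = (-1*127 + 2194789) - (-1218 + 2*1²) = (-127 + 2194789) - (-1218 + 2*1) = 2194662 - (-1218 + 2) = 2194662 - 1*(-1216) = 2194662 + 1216 = 2195878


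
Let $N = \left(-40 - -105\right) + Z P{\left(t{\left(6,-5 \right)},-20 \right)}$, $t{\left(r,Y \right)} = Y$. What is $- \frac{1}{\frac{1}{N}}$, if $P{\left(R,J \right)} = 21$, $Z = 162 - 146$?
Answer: $-401$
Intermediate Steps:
$Z = 16$ ($Z = 162 - 146 = 16$)
$N = 401$ ($N = \left(-40 - -105\right) + 16 \cdot 21 = \left(-40 + 105\right) + 336 = 65 + 336 = 401$)
$- \frac{1}{\frac{1}{N}} = - \frac{1}{\frac{1}{401}} = \left(-1\right) 401 = -401$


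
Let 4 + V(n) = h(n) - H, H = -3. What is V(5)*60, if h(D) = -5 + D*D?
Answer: 1140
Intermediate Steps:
h(D) = -5 + D**2
V(n) = -6 + n**2 (V(n) = -4 + ((-5 + n**2) - 1*(-3)) = -4 + ((-5 + n**2) + 3) = -4 + (-2 + n**2) = -6 + n**2)
V(5)*60 = (-6 + 5**2)*60 = (-6 + 25)*60 = 19*60 = 1140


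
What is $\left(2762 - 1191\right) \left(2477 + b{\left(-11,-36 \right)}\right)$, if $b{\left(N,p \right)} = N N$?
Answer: $4081458$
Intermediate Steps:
$b{\left(N,p \right)} = N^{2}$
$\left(2762 - 1191\right) \left(2477 + b{\left(-11,-36 \right)}\right) = \left(2762 - 1191\right) \left(2477 + \left(-11\right)^{2}\right) = 1571 \left(2477 + 121\right) = 1571 \cdot 2598 = 4081458$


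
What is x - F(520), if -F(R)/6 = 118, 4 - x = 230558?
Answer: -229846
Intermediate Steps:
x = -230554 (x = 4 - 1*230558 = 4 - 230558 = -230554)
F(R) = -708 (F(R) = -6*118 = -708)
x - F(520) = -230554 - 1*(-708) = -230554 + 708 = -229846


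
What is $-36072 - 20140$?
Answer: $-56212$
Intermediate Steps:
$-36072 - 20140 = -56212$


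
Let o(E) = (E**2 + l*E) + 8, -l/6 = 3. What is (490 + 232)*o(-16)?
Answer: 398544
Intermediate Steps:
l = -18 (l = -6*3 = -18)
o(E) = 8 + E**2 - 18*E (o(E) = (E**2 - 18*E) + 8 = 8 + E**2 - 18*E)
(490 + 232)*o(-16) = (490 + 232)*(8 + (-16)**2 - 18*(-16)) = 722*(8 + 256 + 288) = 722*552 = 398544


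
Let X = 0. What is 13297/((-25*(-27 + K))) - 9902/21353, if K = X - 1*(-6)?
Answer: 278732291/11210325 ≈ 24.864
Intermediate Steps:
K = 6 (K = 0 - 1*(-6) = 0 + 6 = 6)
13297/((-25*(-27 + K))) - 9902/21353 = 13297/((-25*(-27 + 6))) - 9902/21353 = 13297/((-25*(-21))) - 9902*1/21353 = 13297/525 - 9902/21353 = 278732291/11210325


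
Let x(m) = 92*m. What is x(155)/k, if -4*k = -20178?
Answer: 28520/10089 ≈ 2.8268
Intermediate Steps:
k = 10089/2 (k = -¼*(-20178) = 10089/2 ≈ 5044.5)
x(155)/k = (92*155)/(10089/2) = 14260*(2/10089) = 28520/10089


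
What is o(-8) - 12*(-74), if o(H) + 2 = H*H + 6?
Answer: 956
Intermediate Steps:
o(H) = 4 + H² (o(H) = -2 + (H*H + 6) = -2 + (H² + 6) = -2 + (6 + H²) = 4 + H²)
o(-8) - 12*(-74) = (4 + (-8)²) - 12*(-74) = (4 + 64) + 888 = 68 + 888 = 956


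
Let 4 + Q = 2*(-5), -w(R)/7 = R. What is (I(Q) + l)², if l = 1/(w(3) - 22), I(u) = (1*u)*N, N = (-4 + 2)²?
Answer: 5803281/1849 ≈ 3138.6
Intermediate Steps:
w(R) = -7*R
Q = -14 (Q = -4 + 2*(-5) = -4 - 10 = -14)
N = 4 (N = (-2)² = 4)
I(u) = 4*u (I(u) = (1*u)*4 = u*4 = 4*u)
l = -1/43 (l = 1/(-7*3 - 22) = 1/(-21 - 22) = 1/(-43) = -1/43 ≈ -0.023256)
(I(Q) + l)² = (4*(-14) - 1/43)² = (-56 - 1/43)² = (-2409/43)² = 5803281/1849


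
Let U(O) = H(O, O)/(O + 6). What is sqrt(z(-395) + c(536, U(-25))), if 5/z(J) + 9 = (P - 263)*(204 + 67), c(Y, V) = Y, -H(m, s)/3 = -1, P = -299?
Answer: sqrt(12434470664901)/152311 ≈ 23.152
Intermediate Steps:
H(m, s) = 3 (H(m, s) = -3*(-1) = 3)
U(O) = 3/(6 + O) (U(O) = 3/(O + 6) = 3/(6 + O))
z(J) = -5/152311 (z(J) = 5/(-9 + (-299 - 263)*(204 + 67)) = 5/(-9 - 562*271) = 5/(-9 - 152302) = 5/(-152311) = 5*(-1/152311) = -5/152311)
sqrt(z(-395) + c(536, U(-25))) = sqrt(-5/152311 + 536) = sqrt(81638691/152311) = sqrt(12434470664901)/152311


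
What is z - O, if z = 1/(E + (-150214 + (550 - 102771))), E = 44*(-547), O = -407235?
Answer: 112601699204/276503 ≈ 4.0724e+5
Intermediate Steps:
E = -24068
z = -1/276503 (z = 1/(-24068 + (-150214 + (550 - 102771))) = 1/(-24068 + (-150214 - 102221)) = 1/(-24068 - 252435) = 1/(-276503) = -1/276503 ≈ -3.6166e-6)
z - O = -1/276503 - 1*(-407235) = -1/276503 + 407235 = 112601699204/276503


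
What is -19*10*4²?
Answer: -3040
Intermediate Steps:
-19*10*4² = -190*16 = -3040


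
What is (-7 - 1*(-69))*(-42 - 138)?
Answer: -11160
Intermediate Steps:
(-7 - 1*(-69))*(-42 - 138) = (-7 + 69)*(-180) = 62*(-180) = -11160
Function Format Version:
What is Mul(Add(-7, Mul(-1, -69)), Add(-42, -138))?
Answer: -11160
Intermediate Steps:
Mul(Add(-7, Mul(-1, -69)), Add(-42, -138)) = Mul(Add(-7, 69), -180) = Mul(62, -180) = -11160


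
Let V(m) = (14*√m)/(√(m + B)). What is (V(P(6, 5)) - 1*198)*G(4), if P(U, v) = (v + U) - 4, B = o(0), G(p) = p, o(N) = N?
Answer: -736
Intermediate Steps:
B = 0
P(U, v) = -4 + U + v (P(U, v) = (U + v) - 4 = -4 + U + v)
V(m) = 14 (V(m) = (14*√m)/(√(m + 0)) = (14*√m)/(√m) = (14*√m)/√m = 14)
(V(P(6, 5)) - 1*198)*G(4) = (14 - 1*198)*4 = (14 - 198)*4 = -184*4 = -736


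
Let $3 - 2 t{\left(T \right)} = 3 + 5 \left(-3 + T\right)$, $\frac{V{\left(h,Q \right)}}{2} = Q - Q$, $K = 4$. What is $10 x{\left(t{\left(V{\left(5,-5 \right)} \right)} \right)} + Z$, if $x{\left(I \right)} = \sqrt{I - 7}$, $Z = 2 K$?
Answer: $8 + 5 \sqrt{2} \approx 15.071$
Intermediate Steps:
$V{\left(h,Q \right)} = 0$ ($V{\left(h,Q \right)} = 2 \left(Q - Q\right) = 2 \cdot 0 = 0$)
$Z = 8$ ($Z = 2 \cdot 4 = 8$)
$t{\left(T \right)} = \frac{15}{2} - \frac{5 T}{2}$ ($t{\left(T \right)} = \frac{3}{2} - \frac{3 + 5 \left(-3 + T\right)}{2} = \frac{3}{2} - \frac{3 + \left(-15 + 5 T\right)}{2} = \frac{3}{2} - \frac{-12 + 5 T}{2} = \frac{3}{2} - \left(-6 + \frac{5 T}{2}\right) = \frac{15}{2} - \frac{5 T}{2}$)
$x{\left(I \right)} = \sqrt{-7 + I}$
$10 x{\left(t{\left(V{\left(5,-5 \right)} \right)} \right)} + Z = 10 \sqrt{-7 + \left(\frac{15}{2} - 0\right)} + 8 = 10 \sqrt{-7 + \left(\frac{15}{2} + 0\right)} + 8 = 10 \sqrt{-7 + \frac{15}{2}} + 8 = \frac{10}{\sqrt{2}} + 8 = 10 \frac{\sqrt{2}}{2} + 8 = 5 \sqrt{2} + 8 = 8 + 5 \sqrt{2}$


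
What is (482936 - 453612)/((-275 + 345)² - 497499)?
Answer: -29324/492599 ≈ -0.059529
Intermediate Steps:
(482936 - 453612)/((-275 + 345)² - 497499) = 29324/(70² - 497499) = 29324/(4900 - 497499) = 29324/(-492599) = 29324*(-1/492599) = -29324/492599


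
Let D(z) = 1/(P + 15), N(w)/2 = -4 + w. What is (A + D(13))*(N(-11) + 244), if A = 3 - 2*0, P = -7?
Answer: 2675/4 ≈ 668.75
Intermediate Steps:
N(w) = -8 + 2*w (N(w) = 2*(-4 + w) = -8 + 2*w)
A = 3 (A = 3 + 0 = 3)
D(z) = 1/8 (D(z) = 1/(-7 + 15) = 1/8)
(A + D(13))*(N(-11) + 244) = (3 + 1/8)*((-8 + 2*(-11)) + 244) = 25*((-8 - 22) + 244)/8 = 25*(-30 + 244)/8 = (25/8)*214 = 2675/4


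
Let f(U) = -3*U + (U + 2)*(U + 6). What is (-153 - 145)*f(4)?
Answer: -14304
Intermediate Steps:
f(U) = -3*U + (2 + U)*(6 + U)
(-153 - 145)*f(4) = (-153 - 145)*(12 + 4**2 + 5*4) = -298*(12 + 16 + 20) = -298*48 = -14304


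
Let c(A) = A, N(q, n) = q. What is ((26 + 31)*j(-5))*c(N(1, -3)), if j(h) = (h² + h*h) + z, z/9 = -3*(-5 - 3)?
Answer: 15162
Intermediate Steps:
z = 216 (z = 9*(-3*(-5 - 3)) = 9*(-3*(-8)) = 9*24 = 216)
j(h) = 216 + 2*h² (j(h) = (h² + h*h) + 216 = (h² + h²) + 216 = 2*h² + 216 = 216 + 2*h²)
((26 + 31)*j(-5))*c(N(1, -3)) = ((26 + 31)*(216 + 2*(-5)²))*1 = (57*(216 + 2*25))*1 = (57*(216 + 50))*1 = (57*266)*1 = 15162*1 = 15162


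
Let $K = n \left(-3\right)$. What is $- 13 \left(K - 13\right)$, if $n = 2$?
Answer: $247$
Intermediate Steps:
$K = -6$ ($K = 2 \left(-3\right) = -6$)
$- 13 \left(K - 13\right) = - 13 \left(-6 - 13\right) = \left(-13\right) \left(-19\right) = 247$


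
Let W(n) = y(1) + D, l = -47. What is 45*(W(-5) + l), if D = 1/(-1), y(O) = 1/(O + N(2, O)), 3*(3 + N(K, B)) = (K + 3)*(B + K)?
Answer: -2145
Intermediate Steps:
N(K, B) = -3 + (3 + K)*(B + K)/3 (N(K, B) = -3 + ((K + 3)*(B + K))/3 = -3 + ((3 + K)*(B + K))/3 = -3 + (3 + K)*(B + K)/3)
y(O) = 1/(⅓ + 8*O/3) (y(O) = 1/(O + (-3 + O + 2 + (⅓)*2² + (⅓)*O*2)) = 1/(O + (-3 + O + 2 + (⅓)*4 + 2*O/3)) = 1/(O + (-3 + O + 2 + 4/3 + 2*O/3)) = 1/(O + (⅓ + 5*O/3)) = 1/(⅓ + 8*O/3))
D = -1
W(n) = -⅔ (W(n) = 3/(1 + 8*1) - 1 = 3/(1 + 8) - 1 = 3/9 - 1 = 3*(⅑) - 1 = ⅓ - 1 = -⅔)
45*(W(-5) + l) = 45*(-⅔ - 47) = 45*(-143/3) = -2145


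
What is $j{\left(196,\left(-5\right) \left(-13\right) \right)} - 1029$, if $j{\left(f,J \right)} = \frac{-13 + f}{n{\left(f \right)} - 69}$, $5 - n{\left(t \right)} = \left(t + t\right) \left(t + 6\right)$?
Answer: $- \frac{27182125}{26416} \approx -1029.0$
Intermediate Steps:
$n{\left(t \right)} = 5 - 2 t \left(6 + t\right)$ ($n{\left(t \right)} = 5 - \left(t + t\right) \left(t + 6\right) = 5 - 2 t \left(6 + t\right)$)
$j{\left(f,J \right)} = \frac{-13 + f}{-64 - 12 f - 2 f^{2}}$ ($j{\left(f,J \right)} = \frac{-13 + f}{\left(5 - 12 f - 2 f^{2}\right) - 69} = \frac{-13 + f}{-64 - 12 f - 2 f^{2}}$)
$j{\left(196,\left(-5\right) \left(-13\right) \right)} - 1029 = \frac{13 - 196}{2 \left(32 + 196^{2} + 6 \cdot 196\right)} - 1029 = \frac{13 - 196}{2 \left(32 + 38416 + 1176\right)} - 1029 = \frac{1}{2} \cdot \frac{1}{39624} \left(-183\right) - 1029 = - \frac{61}{26416} - 1029 = - \frac{27182125}{26416}$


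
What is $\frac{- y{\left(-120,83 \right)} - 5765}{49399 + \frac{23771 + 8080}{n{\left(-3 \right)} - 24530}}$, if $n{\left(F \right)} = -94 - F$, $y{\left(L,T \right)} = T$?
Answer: $- \frac{5999317}{50675872} \approx -0.11839$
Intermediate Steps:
$\frac{- y{\left(-120,83 \right)} - 5765}{49399 + \frac{23771 + 8080}{n{\left(-3 \right)} - 24530}} = \frac{\left(-1\right) 83 - 5765}{49399 + \frac{23771 + 8080}{\left(-94 - -3\right) - 24530}} = \frac{-83 - 5765}{49399 + \frac{31851}{\left(-94 + 3\right) - 24530}} = - \frac{5848}{49399 + \frac{31851}{-91 - 24530}} = - \frac{5848}{49399 + \frac{31851}{-24621}} = - \frac{5848}{49399 + 31851 \left(- \frac{1}{24621}\right)} = - \frac{5848}{49399 - \frac{10617}{8207}} = - \frac{5848}{\frac{405406976}{8207}} = \left(-5848\right) \frac{8207}{405406976} = - \frac{5999317}{50675872}$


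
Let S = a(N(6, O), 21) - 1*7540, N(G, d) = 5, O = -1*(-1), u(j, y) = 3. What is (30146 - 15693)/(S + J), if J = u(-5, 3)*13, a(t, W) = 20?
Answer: -14453/7481 ≈ -1.9320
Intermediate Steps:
O = 1
J = 39 (J = 3*13 = 39)
S = -7520 (S = 20 - 1*7540 = 20 - 7540 = -7520)
(30146 - 15693)/(S + J) = (30146 - 15693)/(-7520 + 39) = 14453/(-7481) = 14453*(-1/7481) = -14453/7481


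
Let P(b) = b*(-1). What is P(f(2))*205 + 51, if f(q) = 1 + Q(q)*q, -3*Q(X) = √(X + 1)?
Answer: -154 + 410*√3/3 ≈ 82.714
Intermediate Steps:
Q(X) = -√(1 + X)/3 (Q(X) = -√(X + 1)/3 = -√(1 + X)/3)
f(q) = 1 - q*√(1 + q)/3 (f(q) = 1 + (-√(1 + q)/3)*q = 1 - q*√(1 + q)/3)
P(b) = -b
P(f(2))*205 + 51 = -(1 - ⅓*2*√(1 + 2))*205 + 51 = -(1 - ⅓*2*√3)*205 + 51 = -(1 - 2*√3/3)*205 + 51 = (-1 + 2*√3/3)*205 + 51 = (-205 + 410*√3/3) + 51 = -154 + 410*√3/3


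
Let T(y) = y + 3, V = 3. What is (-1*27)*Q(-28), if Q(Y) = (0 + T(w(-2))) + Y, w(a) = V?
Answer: 594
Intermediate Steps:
w(a) = 3
T(y) = 3 + y
Q(Y) = 6 + Y (Q(Y) = (0 + (3 + 3)) + Y = (0 + 6) + Y = 6 + Y)
(-1*27)*Q(-28) = (-1*27)*(6 - 28) = -27*(-22) = 594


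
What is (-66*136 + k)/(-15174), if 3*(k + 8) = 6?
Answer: 499/843 ≈ 0.59193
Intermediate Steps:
k = -6 (k = -8 + (⅓)*6 = -8 + 2 = -6)
(-66*136 + k)/(-15174) = (-66*136 - 6)/(-15174) = (-8976 - 6)*(-1/15174) = -8982*(-1/15174) = 499/843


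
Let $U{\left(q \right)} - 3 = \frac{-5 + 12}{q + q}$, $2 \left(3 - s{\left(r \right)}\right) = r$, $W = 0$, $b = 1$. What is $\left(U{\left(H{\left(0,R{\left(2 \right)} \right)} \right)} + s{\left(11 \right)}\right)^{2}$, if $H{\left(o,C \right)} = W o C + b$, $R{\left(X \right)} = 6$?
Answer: $16$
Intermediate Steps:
$H{\left(o,C \right)} = 1$ ($H{\left(o,C \right)} = 0 o C + 1 = 0 C + 1 = 0 + 1 = 1$)
$s{\left(r \right)} = 3 - \frac{r}{2}$
$U{\left(q \right)} = 3 + \frac{7}{2 q}$ ($U{\left(q \right)} = 3 + \frac{-5 + 12}{q + q} = 3 + \frac{7}{2 q}$)
$\left(U{\left(H{\left(0,R{\left(2 \right)} \right)} \right)} + s{\left(11 \right)}\right)^{2} = \left(\left(3 + \frac{7}{2 \cdot 1}\right) + \left(3 - \frac{11}{2}\right)\right)^{2} = \left(\left(3 + \frac{7}{2} \cdot 1\right) + \left(3 - \frac{11}{2}\right)\right)^{2} = \left(\left(3 + \frac{7}{2}\right) - \frac{5}{2}\right)^{2} = \left(\frac{13}{2} - \frac{5}{2}\right)^{2} = 4^{2} = 16$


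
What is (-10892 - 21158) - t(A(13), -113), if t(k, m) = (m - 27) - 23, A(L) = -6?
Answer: -31887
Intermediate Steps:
t(k, m) = -50 + m (t(k, m) = (-27 + m) - 23 = -50 + m)
(-10892 - 21158) - t(A(13), -113) = (-10892 - 21158) - (-50 - 113) = -32050 - 1*(-163) = -32050 + 163 = -31887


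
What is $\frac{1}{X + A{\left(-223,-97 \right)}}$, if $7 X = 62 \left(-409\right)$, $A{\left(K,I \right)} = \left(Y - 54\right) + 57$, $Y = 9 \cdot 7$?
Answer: $- \frac{7}{24896} \approx -0.00028117$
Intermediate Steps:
$Y = 63$
$A{\left(K,I \right)} = 66$ ($A{\left(K,I \right)} = \left(63 - 54\right) + 57 = 9 + 57 = 66$)
$X = - \frac{25358}{7}$ ($X = \frac{62 \left(-409\right)}{7} = \frac{1}{7} \left(-25358\right) = - \frac{25358}{7} \approx -3622.6$)
$\frac{1}{X + A{\left(-223,-97 \right)}} = \frac{1}{- \frac{25358}{7} + 66} = \frac{1}{- \frac{24896}{7}} = - \frac{7}{24896}$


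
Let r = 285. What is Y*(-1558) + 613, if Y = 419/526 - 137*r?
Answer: 15998679748/263 ≈ 6.0831e+7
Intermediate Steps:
Y = -20537251/526 (Y = 419/526 - 137/(1/285) = 419*(1/526) - 137/1/285 = 419/526 - 137*285 = 419/526 - 39045 = -20537251/526 ≈ -39044.)
Y*(-1558) + 613 = -20537251/526*(-1558) + 613 = 15998518529/263 + 613 = 15998679748/263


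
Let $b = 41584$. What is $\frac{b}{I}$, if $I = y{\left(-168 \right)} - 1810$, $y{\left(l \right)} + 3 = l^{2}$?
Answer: $\frac{41584}{26411} \approx 1.5745$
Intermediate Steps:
$y{\left(l \right)} = -3 + l^{2}$
$I = 26411$ ($I = \left(-3 + \left(-168\right)^{2}\right) - 1810 = \left(-3 + 28224\right) - 1810 = 28221 - 1810 = 26411$)
$\frac{b}{I} = \frac{41584}{26411}$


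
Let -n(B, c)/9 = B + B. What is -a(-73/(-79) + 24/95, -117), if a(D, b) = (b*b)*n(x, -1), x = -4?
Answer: -985608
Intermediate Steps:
n(B, c) = -18*B (n(B, c) = -9*(B + B) = -18*B)
a(D, b) = 72*b**2 (a(D, b) = (b*b)*(-18*(-4)) = b**2*72 = 72*b**2)
-a(-73/(-79) + 24/95, -117) = -72*(-117)**2 = -72*13689 = -1*985608 = -985608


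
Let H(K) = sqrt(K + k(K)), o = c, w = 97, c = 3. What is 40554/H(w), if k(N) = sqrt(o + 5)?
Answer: 40554/sqrt(97 + 2*sqrt(2)) ≈ 4058.9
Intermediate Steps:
o = 3
k(N) = 2*sqrt(2) (k(N) = sqrt(3 + 5) = sqrt(8) = 2*sqrt(2))
H(K) = sqrt(K + 2*sqrt(2))
40554/H(w) = 40554/(sqrt(97 + 2*sqrt(2))) = 40554/sqrt(97 + 2*sqrt(2))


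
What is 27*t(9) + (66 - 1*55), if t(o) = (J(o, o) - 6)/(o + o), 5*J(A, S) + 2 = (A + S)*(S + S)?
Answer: 493/5 ≈ 98.600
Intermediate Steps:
J(A, S) = -2/5 + 2*S*(A + S)/5 (J(A, S) = -2/5 + ((A + S)*(S + S))/5 = -2/5 + ((A + S)*(2*S))/5 = -2/5 + (2*S*(A + S))/5 = -2/5 + 2*S*(A + S)/5)
t(o) = (-32/5 + 4*o**2/5)/(2*o) (t(o) = ((-2/5 + 2*o**2/5 + 2*o*o/5) - 6)/(o + o) = ((-2/5 + 2*o**2/5 + 2*o**2/5) - 6)/((2*o)) = ((-2/5 + 4*o**2/5) - 6)*(1/(2*o)) = (-32/5 + 4*o**2/5)*(1/(2*o)) = (-32/5 + 4*o**2/5)/(2*o))
27*t(9) + (66 - 1*55) = 27*((2/5)*(-8 + 9**2)/9) + (66 - 1*55) = 27*((2/5)*(1/9)*(-8 + 81)) + (66 - 55) = 27*((2/5)*(1/9)*73) + 11 = 27*(146/45) + 11 = 438/5 + 11 = 493/5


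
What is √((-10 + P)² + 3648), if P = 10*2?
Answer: 2*√937 ≈ 61.221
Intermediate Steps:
P = 20
√((-10 + P)² + 3648) = √((-10 + 20)² + 3648) = √(10² + 3648) = √(100 + 3648) = √3748 = 2*√937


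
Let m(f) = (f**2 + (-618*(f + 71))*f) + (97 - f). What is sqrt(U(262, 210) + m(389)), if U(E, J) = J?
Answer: 3*I*sqrt(12270409) ≈ 10509.0*I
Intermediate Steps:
m(f) = 97 + f**2 - f + f*(-43878 - 618*f) (m(f) = (f**2 + (-618*(71 + f))*f) + (97 - f) = (f**2 + (-43878 - 618*f)*f) + (97 - f) = (f**2 + f*(-43878 - 618*f)) + (97 - f) = 97 + f**2 - f + f*(-43878 - 618*f))
sqrt(U(262, 210) + m(389)) = sqrt(210 + (97 - 43879*389 - 617*389**2)) = sqrt(210 + (97 - 17068931 - 617*151321)) = sqrt(210 + (97 - 17068931 - 93365057)) = sqrt(210 - 110433891) = sqrt(-110433681) = 3*I*sqrt(12270409)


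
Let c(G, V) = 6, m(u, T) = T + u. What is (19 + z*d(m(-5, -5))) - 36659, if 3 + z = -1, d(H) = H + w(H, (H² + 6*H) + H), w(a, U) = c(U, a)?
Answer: -36624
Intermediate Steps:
w(a, U) = 6
d(H) = 6 + H (d(H) = H + 6 = 6 + H)
z = -4 (z = -3 - 1 = -4)
(19 + z*d(m(-5, -5))) - 36659 = (19 - 4*(6 + (-5 - 5))) - 36659 = (19 - 4*(6 - 10)) - 36659 = (19 - 4*(-4)) - 36659 = (19 + 16) - 36659 = 35 - 36659 = -36624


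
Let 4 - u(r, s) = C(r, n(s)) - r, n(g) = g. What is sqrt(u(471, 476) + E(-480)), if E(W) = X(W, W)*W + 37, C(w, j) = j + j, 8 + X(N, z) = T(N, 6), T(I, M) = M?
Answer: 2*sqrt(130) ≈ 22.803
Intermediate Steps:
X(N, z) = -2 (X(N, z) = -8 + 6 = -2)
C(w, j) = 2*j
u(r, s) = 4 + r - 2*s (u(r, s) = 4 - (2*s - r) = 4 - (-r + 2*s) = 4 + (r - 2*s) = 4 + r - 2*s)
E(W) = 37 - 2*W (E(W) = -2*W + 37 = 37 - 2*W)
sqrt(u(471, 476) + E(-480)) = sqrt((4 + 471 - 2*476) + (37 - 2*(-480))) = sqrt((4 + 471 - 952) + (37 + 960)) = sqrt(-477 + 997) = sqrt(520) = 2*sqrt(130)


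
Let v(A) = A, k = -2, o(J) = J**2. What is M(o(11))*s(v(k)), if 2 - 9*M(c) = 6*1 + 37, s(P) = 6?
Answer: -82/3 ≈ -27.333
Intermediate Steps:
M(c) = -41/9 (M(c) = 2/9 - (6*1 + 37)/9 = 2/9 - (6 + 37)/9 = 2/9 - 1/9*43 = 2/9 - 43/9 = -41/9)
M(o(11))*s(v(k)) = -41/9*6 = -82/3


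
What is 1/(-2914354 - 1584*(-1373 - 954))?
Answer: 1/771614 ≈ 1.2960e-6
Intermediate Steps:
1/(-2914354 - 1584*(-1373 - 954)) = 1/(-2914354 - 1584*(-2327)) = 1/(-2914354 + 3685968) = 1/771614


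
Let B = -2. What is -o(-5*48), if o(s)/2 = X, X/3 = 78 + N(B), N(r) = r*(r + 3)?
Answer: -456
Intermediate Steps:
N(r) = r*(3 + r)
X = 228 (X = 3*(78 - 2*(3 - 2)) = 3*(78 - 2*1) = 3*(78 - 2) = 3*76 = 228)
o(s) = 456 (o(s) = 2*228 = 456)
-o(-5*48) = -1*456 = -456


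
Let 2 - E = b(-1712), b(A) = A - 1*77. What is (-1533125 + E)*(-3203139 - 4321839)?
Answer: 11523254660652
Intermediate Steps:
b(A) = -77 + A (b(A) = A - 77 = -77 + A)
E = 1791 (E = 2 - (-77 - 1712) = 2 - 1*(-1789) = 2 + 1789 = 1791)
(-1533125 + E)*(-3203139 - 4321839) = (-1533125 + 1791)*(-3203139 - 4321839) = -1531334*(-7524978) = 11523254660652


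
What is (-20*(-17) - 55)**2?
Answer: 81225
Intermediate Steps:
(-20*(-17) - 55)**2 = (340 - 55)**2 = 285**2 = 81225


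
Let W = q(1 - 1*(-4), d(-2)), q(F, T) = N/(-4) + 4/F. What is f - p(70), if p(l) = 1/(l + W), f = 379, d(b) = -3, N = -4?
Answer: 136056/359 ≈ 378.99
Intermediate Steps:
q(F, T) = 1 + 4/F (q(F, T) = -4/(-4) + 4/F = -4*(-¼) + 4/F = 1 + 4/F)
W = 9/5 (W = (4 + (1 - 1*(-4)))/(1 - 1*(-4)) = (4 + (1 + 4))/(1 + 4) = (4 + 5)/5 = (⅕)*9 = 9/5 ≈ 1.8000)
p(l) = 1/(9/5 + l) (p(l) = 1/(l + 9/5) = 1/(9/5 + l))
f - p(70) = 379 - 5/(9 + 5*70) = 379 - 5/(9 + 350) = 379 - 5/359 = 136056/359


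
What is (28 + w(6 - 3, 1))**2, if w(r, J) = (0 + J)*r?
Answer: 961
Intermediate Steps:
w(r, J) = J*r
(28 + w(6 - 3, 1))**2 = (28 + 1*(6 - 3))**2 = (28 + 1*3)**2 = (28 + 3)**2 = 31**2 = 961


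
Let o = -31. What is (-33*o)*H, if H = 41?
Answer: 41943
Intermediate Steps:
(-33*o)*H = -33*(-31)*41 = 1023*41 = 41943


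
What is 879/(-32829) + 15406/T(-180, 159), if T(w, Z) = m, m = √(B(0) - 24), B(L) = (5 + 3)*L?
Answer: -293/10943 - 7703*I*√6/6 ≈ -0.026775 - 3144.7*I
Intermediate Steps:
B(L) = 8*L
m = 2*I*√6 (m = √(8*0 - 24) = √(0 - 24) = √(-24) = 2*I*√6 ≈ 4.899*I)
T(w, Z) = 2*I*√6
879/(-32829) + 15406/T(-180, 159) = 879/(-32829) + 15406/((2*I*√6)) = 879*(-1/32829) + 15406*(-I*√6/12) = -293/10943 - 7703*I*√6/6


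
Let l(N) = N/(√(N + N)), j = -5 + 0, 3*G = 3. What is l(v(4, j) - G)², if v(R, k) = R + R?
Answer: 7/2 ≈ 3.5000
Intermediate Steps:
G = 1 (G = (⅓)*3 = 1)
j = -5
v(R, k) = 2*R
l(N) = √2*√N/2 (l(N) = N/(√(2*N)) = N/((√2*√N)) = N*(√2/(2*√N)) = √2*√N/2)
l(v(4, j) - G)² = (√2*√(2*4 - 1*1)/2)² = (√2*√(8 - 1)/2)² = (√2*√7/2)² = (√14/2)² = 7/2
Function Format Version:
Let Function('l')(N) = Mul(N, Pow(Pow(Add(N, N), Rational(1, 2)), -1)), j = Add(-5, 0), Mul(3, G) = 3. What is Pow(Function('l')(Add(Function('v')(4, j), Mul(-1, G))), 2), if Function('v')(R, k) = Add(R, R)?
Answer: Rational(7, 2) ≈ 3.5000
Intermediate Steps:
G = 1 (G = Mul(Rational(1, 3), 3) = 1)
j = -5
Function('v')(R, k) = Mul(2, R)
Function('l')(N) = Mul(Rational(1, 2), Pow(2, Rational(1, 2)), Pow(N, Rational(1, 2))) (Function('l')(N) = Mul(N, Pow(Pow(Mul(2, N), Rational(1, 2)), -1)) = Mul(N, Pow(Mul(Pow(2, Rational(1, 2)), Pow(N, Rational(1, 2))), -1)) = Mul(N, Mul(Rational(1, 2), Pow(2, Rational(1, 2)), Pow(N, Rational(-1, 2)))) = Mul(Rational(1, 2), Pow(2, Rational(1, 2)), Pow(N, Rational(1, 2))))
Pow(Function('l')(Add(Function('v')(4, j), Mul(-1, G))), 2) = Pow(Mul(Rational(1, 2), Pow(2, Rational(1, 2)), Pow(Add(Mul(2, 4), Mul(-1, 1)), Rational(1, 2))), 2) = Pow(Mul(Rational(1, 2), Pow(2, Rational(1, 2)), Pow(Add(8, -1), Rational(1, 2))), 2) = Pow(Mul(Rational(1, 2), Pow(2, Rational(1, 2)), Pow(7, Rational(1, 2))), 2) = Pow(Mul(Rational(1, 2), Pow(14, Rational(1, 2))), 2) = Rational(7, 2)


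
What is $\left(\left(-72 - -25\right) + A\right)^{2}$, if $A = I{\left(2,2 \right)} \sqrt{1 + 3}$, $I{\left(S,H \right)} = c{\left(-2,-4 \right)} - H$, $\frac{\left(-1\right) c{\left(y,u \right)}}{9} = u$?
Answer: $441$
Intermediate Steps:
$c{\left(y,u \right)} = - 9 u$
$I{\left(S,H \right)} = 36 - H$ ($I{\left(S,H \right)} = \left(-9\right) \left(-4\right) - H = 36 - H$)
$A = 68$ ($A = \left(36 - 2\right) \sqrt{1 + 3} = \left(36 - 2\right) \sqrt{4} = 34 \cdot 2 = 68$)
$\left(\left(-72 - -25\right) + A\right)^{2} = \left(\left(-72 - -25\right) + 68\right)^{2} = \left(\left(-72 + 25\right) + 68\right)^{2} = \left(-47 + 68\right)^{2} = 21^{2} = 441$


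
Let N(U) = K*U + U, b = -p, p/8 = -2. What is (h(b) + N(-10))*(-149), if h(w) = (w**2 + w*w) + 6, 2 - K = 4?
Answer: -78672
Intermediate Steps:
K = -2 (K = 2 - 1*4 = 2 - 4 = -2)
p = -16 (p = 8*(-2) = -16)
b = 16 (b = -1*(-16) = 16)
h(w) = 6 + 2*w**2 (h(w) = (w**2 + w**2) + 6 = 2*w**2 + 6 = 6 + 2*w**2)
N(U) = -U (N(U) = -2*U + U = -U)
(h(b) + N(-10))*(-149) = ((6 + 2*16**2) - 1*(-10))*(-149) = ((6 + 2*256) + 10)*(-149) = ((6 + 512) + 10)*(-149) = (518 + 10)*(-149) = 528*(-149) = -78672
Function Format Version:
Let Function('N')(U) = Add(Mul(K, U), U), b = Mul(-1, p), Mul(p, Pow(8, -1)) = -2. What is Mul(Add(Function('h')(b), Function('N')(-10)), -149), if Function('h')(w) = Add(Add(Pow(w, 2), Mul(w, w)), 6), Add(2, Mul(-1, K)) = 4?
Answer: -78672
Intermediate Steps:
K = -2 (K = Add(2, Mul(-1, 4)) = Add(2, -4) = -2)
p = -16 (p = Mul(8, -2) = -16)
b = 16 (b = Mul(-1, -16) = 16)
Function('h')(w) = Add(6, Mul(2, Pow(w, 2))) (Function('h')(w) = Add(Add(Pow(w, 2), Pow(w, 2)), 6) = Add(Mul(2, Pow(w, 2)), 6) = Add(6, Mul(2, Pow(w, 2))))
Function('N')(U) = Mul(-1, U) (Function('N')(U) = Add(Mul(-2, U), U) = Mul(-1, U))
Mul(Add(Function('h')(b), Function('N')(-10)), -149) = Mul(Add(Add(6, Mul(2, Pow(16, 2))), Mul(-1, -10)), -149) = Mul(Add(Add(6, Mul(2, 256)), 10), -149) = Mul(Add(Add(6, 512), 10), -149) = Mul(Add(518, 10), -149) = Mul(528, -149) = -78672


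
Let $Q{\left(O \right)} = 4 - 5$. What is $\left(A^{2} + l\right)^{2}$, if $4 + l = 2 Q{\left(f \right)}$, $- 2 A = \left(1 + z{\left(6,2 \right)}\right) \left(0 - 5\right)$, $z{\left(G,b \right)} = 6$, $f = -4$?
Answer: $\frac{1442401}{16} \approx 90150.0$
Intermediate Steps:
$Q{\left(O \right)} = -1$
$A = \frac{35}{2}$ ($A = - \frac{\left(1 + 6\right) \left(0 - 5\right)}{2} = - \frac{7 \left(-5\right)}{2} = \left(- \frac{1}{2}\right) \left(-35\right) = \frac{35}{2} \approx 17.5$)
$l = -6$ ($l = -4 + 2 \left(-1\right) = -4 - 2 = -6$)
$\left(A^{2} + l\right)^{2} = \left(\left(\frac{35}{2}\right)^{2} - 6\right)^{2} = \left(\frac{1225}{4} - 6\right)^{2} = \left(\frac{1201}{4}\right)^{2} = \frac{1442401}{16}$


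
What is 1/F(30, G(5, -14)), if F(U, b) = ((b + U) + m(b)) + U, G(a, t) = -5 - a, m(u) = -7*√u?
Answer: 5/299 + 7*I*√10/2990 ≈ 0.016722 + 0.0074033*I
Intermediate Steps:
F(U, b) = b - 7*√b + 2*U (F(U, b) = ((b + U) - 7*√b) + U = ((U + b) - 7*√b) + U = (U + b - 7*√b) + U = b - 7*√b + 2*U)
1/F(30, G(5, -14)) = 1/((-5 - 1*5) - 7*√(-5 - 1*5) + 2*30) = 1/((-5 - 5) - 7*√(-5 - 5) + 60) = 1/(-10 - 7*I*√10 + 60) = 1/(50 - 7*I*√10)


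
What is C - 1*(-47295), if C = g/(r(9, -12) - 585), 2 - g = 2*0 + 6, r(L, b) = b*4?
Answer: 29937739/633 ≈ 47295.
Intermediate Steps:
r(L, b) = 4*b
g = -4 (g = 2 - (2*0 + 6) = 2 - (0 + 6) = 2 - 1*6 = 2 - 6 = -4)
C = 4/633 (C = -4/(4*(-12) - 585) = -4/(-48 - 585) = -4/(-633) = -1/633*(-4) = 4/633 ≈ 0.0063191)
C - 1*(-47295) = 4/633 - 1*(-47295) = 4/633 + 47295 = 29937739/633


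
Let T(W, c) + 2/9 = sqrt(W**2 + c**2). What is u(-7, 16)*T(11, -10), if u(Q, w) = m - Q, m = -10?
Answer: 2/3 - 3*sqrt(221) ≈ -43.932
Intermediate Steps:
u(Q, w) = -10 - Q
T(W, c) = -2/9 + sqrt(W**2 + c**2)
u(-7, 16)*T(11, -10) = (-10 - 1*(-7))*(-2/9 + sqrt(11**2 + (-10)**2)) = (-10 + 7)*(-2/9 + sqrt(121 + 100)) = -3*(-2/9 + sqrt(221)) = 2/3 - 3*sqrt(221)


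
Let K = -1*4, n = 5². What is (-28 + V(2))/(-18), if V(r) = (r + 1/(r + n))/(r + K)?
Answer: 1567/972 ≈ 1.6121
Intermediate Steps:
n = 25
K = -4
V(r) = (r + 1/(25 + r))/(-4 + r) (V(r) = (r + 1/(r + 25))/(r - 4) = (r + 1/(25 + r))/(-4 + r))
(-28 + V(2))/(-18) = (-28 + (1 + 2² + 25*2)/(-100 + 2² + 21*2))/(-18) = (-28 + (1 + 4 + 50)/(-100 + 4 + 42))*(-1/18) = (-28 + 55/(-54))*(-1/18) = (-28 - 1/54*55)*(-1/18) = (-28 - 55/54)*(-1/18) = -1567/54*(-1/18) = 1567/972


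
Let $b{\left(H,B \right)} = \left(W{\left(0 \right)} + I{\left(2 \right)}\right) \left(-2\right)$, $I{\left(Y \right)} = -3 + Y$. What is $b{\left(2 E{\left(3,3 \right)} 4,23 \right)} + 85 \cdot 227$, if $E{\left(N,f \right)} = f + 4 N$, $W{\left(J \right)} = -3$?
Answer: $19303$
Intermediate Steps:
$b{\left(H,B \right)} = 8$ ($b{\left(H,B \right)} = \left(-3 + \left(-3 + 2\right)\right) \left(-2\right) = \left(-3 - 1\right) \left(-2\right) = \left(-4\right) \left(-2\right) = 8$)
$b{\left(2 E{\left(3,3 \right)} 4,23 \right)} + 85 \cdot 227 = 8 + 85 \cdot 227 = 8 + 19295 = 19303$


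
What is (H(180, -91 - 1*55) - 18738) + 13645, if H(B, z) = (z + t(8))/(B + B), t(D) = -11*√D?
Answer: -916813/180 - 11*√2/180 ≈ -5093.5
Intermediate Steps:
H(B, z) = (z - 22*√2)/(2*B) (H(B, z) = (z - 22*√2)/(B + B) = (z - 22*√2)/((2*B)) = (z - 22*√2)*(1/(2*B)) = (z - 22*√2)/(2*B))
(H(180, -91 - 1*55) - 18738) + 13645 = ((½)*((-91 - 1*55) - 22*√2)/180 - 18738) + 13645 = ((½)*(1/180)*((-91 - 55) - 22*√2) - 18738) + 13645 = ((½)*(1/180)*(-146 - 22*√2) - 18738) + 13645 = ((-73/180 - 11*√2/180) - 18738) + 13645 = (-3372913/180 - 11*√2/180) + 13645 = -916813/180 - 11*√2/180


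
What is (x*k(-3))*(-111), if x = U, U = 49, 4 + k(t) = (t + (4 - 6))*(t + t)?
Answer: -141414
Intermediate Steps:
k(t) = -4 + 2*t*(-2 + t) (k(t) = -4 + (t + (4 - 6))*(t + t) = -4 + (t - 2)*(2*t) = -4 + (-2 + t)*(2*t) = -4 + 2*t*(-2 + t))
x = 49
(x*k(-3))*(-111) = (49*(-4 - 4*(-3) + 2*(-3)²))*(-111) = (49*(-4 + 12 + 2*9))*(-111) = (49*(-4 + 12 + 18))*(-111) = (49*26)*(-111) = 1274*(-111) = -141414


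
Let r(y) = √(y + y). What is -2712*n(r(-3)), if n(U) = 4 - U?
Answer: -10848 + 2712*I*√6 ≈ -10848.0 + 6643.0*I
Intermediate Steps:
r(y) = √2*√y (r(y) = √(2*y) = √2*√y)
-2712*n(r(-3)) = -2712*(4 - √2*√(-3)) = -2712*(4 - √2*I*√3) = -2712*(4 - I*√6) = -10848 + 2712*I*√6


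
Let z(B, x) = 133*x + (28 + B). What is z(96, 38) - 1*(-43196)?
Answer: 48374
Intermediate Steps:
z(B, x) = 28 + B + 133*x
z(96, 38) - 1*(-43196) = (28 + 96 + 133*38) - 1*(-43196) = (28 + 96 + 5054) + 43196 = 5178 + 43196 = 48374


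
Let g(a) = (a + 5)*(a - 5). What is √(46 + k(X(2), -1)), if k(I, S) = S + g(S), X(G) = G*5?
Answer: √21 ≈ 4.5826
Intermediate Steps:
g(a) = (-5 + a)*(5 + a) (g(a) = (5 + a)*(-5 + a) = (-5 + a)*(5 + a))
X(G) = 5*G
k(I, S) = -25 + S + S² (k(I, S) = S + (-25 + S²) = -25 + S + S²)
√(46 + k(X(2), -1)) = √(46 + (-25 - 1 + (-1)²)) = √(46 + (-25 - 1 + 1)) = √(46 - 25) = √21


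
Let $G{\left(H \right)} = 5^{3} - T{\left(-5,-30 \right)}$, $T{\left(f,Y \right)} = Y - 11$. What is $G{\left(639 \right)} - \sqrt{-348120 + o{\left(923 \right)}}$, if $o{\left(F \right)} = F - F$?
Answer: $166 - 6 i \sqrt{9670} \approx 166.0 - 590.02 i$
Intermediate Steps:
$T{\left(f,Y \right)} = -11 + Y$
$o{\left(F \right)} = 0$
$G{\left(H \right)} = 166$ ($G{\left(H \right)} = 5^{3} - \left(-11 - 30\right) = 125 - -41 = 125 + 41 = 166$)
$G{\left(639 \right)} - \sqrt{-348120 + o{\left(923 \right)}} = 166 - \sqrt{-348120 + 0} = 166 - \sqrt{-348120} = 166 - 6 i \sqrt{9670}$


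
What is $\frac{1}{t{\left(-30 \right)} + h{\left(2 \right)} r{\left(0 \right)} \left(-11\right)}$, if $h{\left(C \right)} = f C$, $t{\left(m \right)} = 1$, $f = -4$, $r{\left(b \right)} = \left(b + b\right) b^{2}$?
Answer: $1$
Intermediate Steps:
$r{\left(b \right)} = 2 b^{3}$ ($r{\left(b \right)} = 2 b b^{2} = 2 b^{3}$)
$h{\left(C \right)} = - 4 C$
$\frac{1}{t{\left(-30 \right)} + h{\left(2 \right)} r{\left(0 \right)} \left(-11\right)} = \frac{1}{1 + \left(-4\right) 2 \cdot 2 \cdot 0^{3} \left(-11\right)} = \frac{1}{1 + - 8 \cdot 2 \cdot 0 \left(-11\right)} = \frac{1}{1 + \left(-8\right) 0 \left(-11\right)} = \frac{1}{1 + 0 \left(-11\right)} = \frac{1}{1 + 0} = 1^{-1} = 1$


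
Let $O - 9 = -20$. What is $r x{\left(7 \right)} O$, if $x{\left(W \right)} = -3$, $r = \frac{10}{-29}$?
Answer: $- \frac{330}{29} \approx -11.379$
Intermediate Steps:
$O = -11$ ($O = 9 - 20 = -11$)
$r = - \frac{10}{29}$ ($r = 10 \left(- \frac{1}{29}\right) = - \frac{10}{29} \approx -0.34483$)
$r x{\left(7 \right)} O = \left(- \frac{10}{29}\right) \left(-3\right) \left(-11\right) = \frac{30}{29} \left(-11\right) = - \frac{330}{29}$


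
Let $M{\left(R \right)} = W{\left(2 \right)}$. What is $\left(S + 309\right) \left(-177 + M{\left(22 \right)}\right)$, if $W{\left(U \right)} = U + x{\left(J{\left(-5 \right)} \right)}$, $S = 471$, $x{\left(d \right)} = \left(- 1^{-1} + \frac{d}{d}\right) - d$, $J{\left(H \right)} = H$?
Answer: $-132600$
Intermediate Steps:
$x{\left(d \right)} = - d$ ($x{\left(d \right)} = \left(\left(-1\right) 1 + 1\right) - d = \left(-1 + 1\right) - d = 0 - d = - d$)
$W{\left(U \right)} = 5 + U$ ($W{\left(U \right)} = U - -5 = U + 5 = 5 + U$)
$M{\left(R \right)} = 7$ ($M{\left(R \right)} = 5 + 2 = 7$)
$\left(S + 309\right) \left(-177 + M{\left(22 \right)}\right) = \left(471 + 309\right) \left(-177 + 7\right) = 780 \left(-170\right) = -132600$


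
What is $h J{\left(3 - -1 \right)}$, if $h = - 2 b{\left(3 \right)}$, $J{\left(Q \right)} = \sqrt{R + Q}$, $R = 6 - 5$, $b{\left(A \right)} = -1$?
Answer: $2 \sqrt{5} \approx 4.4721$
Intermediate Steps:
$R = 1$
$J{\left(Q \right)} = \sqrt{1 + Q}$
$h = 2$ ($h = \left(-2\right) \left(-1\right) = 2$)
$h J{\left(3 - -1 \right)} = 2 \sqrt{1 + \left(3 - -1\right)} = 2 \sqrt{1 + \left(3 + 1\right)} = 2 \sqrt{1 + 4} = 2 \sqrt{5}$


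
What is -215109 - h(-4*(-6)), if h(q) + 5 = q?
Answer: -215128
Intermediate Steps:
h(q) = -5 + q
-215109 - h(-4*(-6)) = -215109 - (-5 - 4*(-6)) = -215109 - (-5 + 24) = -215109 - 1*19 = -215109 - 19 = -215128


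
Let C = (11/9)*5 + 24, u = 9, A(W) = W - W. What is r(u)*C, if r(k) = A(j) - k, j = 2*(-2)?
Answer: -271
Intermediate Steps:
j = -4
A(W) = 0
r(k) = -k (r(k) = 0 - k = -k)
C = 271/9 (C = (11*(⅑))*5 + 24 = (11/9)*5 + 24 = 55/9 + 24 = 271/9 ≈ 30.111)
r(u)*C = -1*9*(271/9) = -9*271/9 = -271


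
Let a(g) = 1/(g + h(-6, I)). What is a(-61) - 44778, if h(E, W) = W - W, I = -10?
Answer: -2731459/61 ≈ -44778.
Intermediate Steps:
h(E, W) = 0
a(g) = 1/g (a(g) = 1/(g + 0) = 1/g)
a(-61) - 44778 = 1/(-61) - 44778 = -1/61 - 44778 = -2731459/61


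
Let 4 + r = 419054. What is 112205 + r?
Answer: 531255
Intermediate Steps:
r = 419050 (r = -4 + 419054 = 419050)
112205 + r = 112205 + 419050 = 531255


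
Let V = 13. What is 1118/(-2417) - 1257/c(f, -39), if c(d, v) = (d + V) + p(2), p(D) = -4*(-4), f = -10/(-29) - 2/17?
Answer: -504642193/11608851 ≈ -43.470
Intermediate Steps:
f = 112/493 (f = -10*(-1/29) - 2*1/17 = 10/29 - 2/17 = 112/493 ≈ 0.22718)
p(D) = 16
c(d, v) = 29 + d (c(d, v) = (d + 13) + 16 = (13 + d) + 16 = 29 + d)
1118/(-2417) - 1257/c(f, -39) = 1118/(-2417) - 1257/(29 + 112/493) = 1118*(-1/2417) - 1257/14409/493 = -1118/2417 - 1257*493/14409 = -1118/2417 - 206567/4803 = -504642193/11608851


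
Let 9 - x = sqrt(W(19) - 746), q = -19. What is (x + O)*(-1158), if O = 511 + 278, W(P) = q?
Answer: -924084 + 3474*I*sqrt(85) ≈ -9.2408e+5 + 32029.0*I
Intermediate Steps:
W(P) = -19
O = 789
x = 9 - 3*I*sqrt(85) (x = 9 - sqrt(-19 - 746) = 9 - sqrt(-765) = 9 - 3*I*sqrt(85) ≈ 9.0 - 27.659*I)
(x + O)*(-1158) = ((9 - 3*I*sqrt(85)) + 789)*(-1158) = (798 - 3*I*sqrt(85))*(-1158) = -924084 + 3474*I*sqrt(85)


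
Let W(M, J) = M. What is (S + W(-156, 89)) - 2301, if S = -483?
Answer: -2940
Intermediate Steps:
(S + W(-156, 89)) - 2301 = (-483 - 156) - 2301 = -639 - 2301 = -2940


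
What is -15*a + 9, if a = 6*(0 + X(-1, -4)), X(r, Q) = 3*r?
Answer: 279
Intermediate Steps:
a = -18 (a = 6*(0 + 3*(-1)) = 6*(0 - 3) = 6*(-3) = -18)
-15*a + 9 = -15*(-18) + 9 = 270 + 9 = 279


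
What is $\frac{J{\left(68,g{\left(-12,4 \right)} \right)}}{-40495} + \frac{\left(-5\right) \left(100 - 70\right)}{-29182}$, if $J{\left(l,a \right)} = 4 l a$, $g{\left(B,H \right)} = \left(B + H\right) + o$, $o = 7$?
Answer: $\frac{7005877}{590862545} \approx 0.011857$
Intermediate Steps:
$g{\left(B,H \right)} = 7 + B + H$ ($g{\left(B,H \right)} = \left(B + H\right) + 7 = 7 + B + H$)
$J{\left(l,a \right)} = 4 a l$
$\frac{J{\left(68,g{\left(-12,4 \right)} \right)}}{-40495} + \frac{\left(-5\right) \left(100 - 70\right)}{-29182} = \frac{4 \left(7 - 12 + 4\right) 68}{-40495} + \frac{\left(-5\right) \left(100 - 70\right)}{-29182} = 4 \left(-1\right) 68 \left(- \frac{1}{40495}\right) + \left(-5\right) 30 \left(- \frac{1}{29182}\right) = \left(-272\right) \left(- \frac{1}{40495}\right) - - \frac{75}{14591} = \frac{272}{40495} + \frac{75}{14591} = \frac{7005877}{590862545}$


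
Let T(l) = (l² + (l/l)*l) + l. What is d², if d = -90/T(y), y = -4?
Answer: 2025/16 ≈ 126.56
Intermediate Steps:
T(l) = l² + 2*l (T(l) = (l² + 1*l) + l = (l² + l) + l = (l + l²) + l = l² + 2*l)
d = -45/4 (d = -90*(-1/(4*(2 - 4))) = -90/((-4*(-2))) = -90/8 = -90*⅛ = -45/4 ≈ -11.250)
d² = (-45/4)² = 2025/16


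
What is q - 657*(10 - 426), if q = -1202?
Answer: 272110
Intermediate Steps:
q - 657*(10 - 426) = -1202 - 657*(10 - 426) = -1202 - 657*(-416) = -1202 + 273312 = 272110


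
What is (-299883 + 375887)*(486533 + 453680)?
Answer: 71459948852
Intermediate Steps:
(-299883 + 375887)*(486533 + 453680) = 76004*940213 = 71459948852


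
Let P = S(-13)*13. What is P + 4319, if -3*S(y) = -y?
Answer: 12788/3 ≈ 4262.7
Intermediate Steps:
S(y) = y/3 (S(y) = -(-1)*y/3 = y/3)
P = -169/3 (P = ((⅓)*(-13))*13 = -13/3*13 = -169/3 ≈ -56.333)
P + 4319 = -169/3 + 4319 = 12788/3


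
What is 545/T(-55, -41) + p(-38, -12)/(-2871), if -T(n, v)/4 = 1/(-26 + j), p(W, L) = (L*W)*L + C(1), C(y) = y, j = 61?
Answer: -54742441/11484 ≈ -4766.8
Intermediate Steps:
p(W, L) = 1 + W*L² (p(W, L) = (L*W)*L + 1 = W*L² + 1 = 1 + W*L²)
T(n, v) = -4/35 (T(n, v) = -4/(-26 + 61) = -4/35)
545/T(-55, -41) + p(-38, -12)/(-2871) = 545/(-4/35) + (1 - 38*(-12)²)/(-2871) = 545*(-35/4) + (1 - 38*144)*(-1/2871) = -19075/4 + (1 - 5472)*(-1/2871) = -19075/4 - 5471*(-1/2871) = -19075/4 + 5471/2871 = -54742441/11484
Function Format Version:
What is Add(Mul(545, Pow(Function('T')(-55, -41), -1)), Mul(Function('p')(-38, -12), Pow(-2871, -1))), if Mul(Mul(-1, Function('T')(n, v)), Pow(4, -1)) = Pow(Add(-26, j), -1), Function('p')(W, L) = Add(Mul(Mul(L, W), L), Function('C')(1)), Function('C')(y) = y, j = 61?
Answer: Rational(-54742441, 11484) ≈ -4766.8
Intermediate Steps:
Function('p')(W, L) = Add(1, Mul(W, Pow(L, 2))) (Function('p')(W, L) = Add(Mul(Mul(L, W), L), 1) = Add(Mul(W, Pow(L, 2)), 1) = Add(1, Mul(W, Pow(L, 2))))
Function('T')(n, v) = Rational(-4, 35) (Function('T')(n, v) = Mul(-4, Pow(Add(-26, 61), -1)) = Mul(-4, Pow(35, -1)) = Mul(-4, Rational(1, 35)) = Rational(-4, 35))
Add(Mul(545, Pow(Function('T')(-55, -41), -1)), Mul(Function('p')(-38, -12), Pow(-2871, -1))) = Add(Mul(545, Pow(Rational(-4, 35), -1)), Mul(Add(1, Mul(-38, Pow(-12, 2))), Pow(-2871, -1))) = Add(Mul(545, Rational(-35, 4)), Mul(Add(1, Mul(-38, 144)), Rational(-1, 2871))) = Add(Rational(-19075, 4), Mul(Add(1, -5472), Rational(-1, 2871))) = Add(Rational(-19075, 4), Mul(-5471, Rational(-1, 2871))) = Add(Rational(-19075, 4), Rational(5471, 2871)) = Rational(-54742441, 11484)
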